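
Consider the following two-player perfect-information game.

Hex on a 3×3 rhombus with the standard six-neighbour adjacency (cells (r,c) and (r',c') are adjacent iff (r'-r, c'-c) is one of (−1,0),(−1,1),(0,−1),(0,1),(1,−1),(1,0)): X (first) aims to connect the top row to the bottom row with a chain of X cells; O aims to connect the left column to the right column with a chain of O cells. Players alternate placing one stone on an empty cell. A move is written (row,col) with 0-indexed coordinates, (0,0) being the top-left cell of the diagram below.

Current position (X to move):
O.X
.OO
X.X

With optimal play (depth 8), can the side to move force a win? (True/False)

p1 X@[O.X/.OO/X.X]: (0,1)[OXX/.OO/X.X]-1* (1,0)[O.X/XOO/X.X]-1 (2,1)[O.X/.OO/XXX]-1
p2 O@[OXX/.OO/X.X]: (1,0)[OXX/OOO/X.X]+1* (2,1)[OXX/.OO/XOX]-1
p3 X@[OXX/OOO/X.X] terminal -1; root [O.X/.OO/X.X] d8

X winning at [O.X/.OO/X.X]: False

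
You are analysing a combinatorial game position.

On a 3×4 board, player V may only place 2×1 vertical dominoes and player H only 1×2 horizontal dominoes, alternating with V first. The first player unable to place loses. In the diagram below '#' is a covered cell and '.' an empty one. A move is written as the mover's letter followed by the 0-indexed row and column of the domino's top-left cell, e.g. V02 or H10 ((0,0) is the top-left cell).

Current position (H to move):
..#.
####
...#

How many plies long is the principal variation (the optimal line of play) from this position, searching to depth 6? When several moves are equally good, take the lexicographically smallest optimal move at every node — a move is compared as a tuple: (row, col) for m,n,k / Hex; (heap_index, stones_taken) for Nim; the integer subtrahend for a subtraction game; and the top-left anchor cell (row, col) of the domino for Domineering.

PV length from [..#./####/...#]: 1 ply

p1 H@[..#./####/...#]: H00[###./####/...#]+1* H20[..#./####/##.#]+1 H21[..#./####/.###]+1
p2 V@[###./####/...#] terminal -1; root [..#./####/...#] d6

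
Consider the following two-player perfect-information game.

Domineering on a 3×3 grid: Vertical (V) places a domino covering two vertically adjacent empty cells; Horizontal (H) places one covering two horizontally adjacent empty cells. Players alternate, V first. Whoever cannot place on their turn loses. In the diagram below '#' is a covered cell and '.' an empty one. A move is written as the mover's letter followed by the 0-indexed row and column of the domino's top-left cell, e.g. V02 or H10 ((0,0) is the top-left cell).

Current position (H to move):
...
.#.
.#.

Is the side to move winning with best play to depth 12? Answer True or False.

H winning at [.../.#./.#.]: False

p1 H@[.../.#./.#.]: H00[##./.#./.#.]-1* H01[.##/.#./.#.]-1
p2 V@[##./.#./.#.]: V02[###/.##/.#.]+1* V10[##./##./##.]+1 V12[##./.##/.##]+1
p3 H@[###/.##/.#.] terminal -1; root [.../.#./.#.] d12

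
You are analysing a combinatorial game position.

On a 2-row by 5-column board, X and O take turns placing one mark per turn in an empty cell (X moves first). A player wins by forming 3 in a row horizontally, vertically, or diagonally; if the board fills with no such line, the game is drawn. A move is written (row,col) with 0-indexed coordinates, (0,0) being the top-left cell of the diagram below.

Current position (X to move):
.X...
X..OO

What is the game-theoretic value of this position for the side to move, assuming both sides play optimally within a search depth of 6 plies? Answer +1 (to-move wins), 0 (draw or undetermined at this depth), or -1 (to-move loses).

ply 1, X at .X.../X..OO | (0,0)=-1→XX.../X..OO; (0,2)=-1→.XX../X..OO; (0,3)=-1→.X.X./X..OO; (0,4)=-1→.X..X/X..OO; (1,1)=-1→.X.../XX.OO; (1,2)=+1→.X.../X.XOO*
ply 2, O at .X.../X.XOO | (0,0)=-1→OX.../X.XOO*; (0,2)=-1→.XO../X.XOO; (0,3)=-1→.X.O./X.XOO; (0,4)=-1→.X..O/X.XOO; (1,1)=-1→.X.../XOXOO
ply 3, X at OX.../X.XOO | (0,2)=+1→OXX../X.XOO*; (0,3)=+1→OX.X./X.XOO; (0,4)=+0→OX..X/X.XOO; (1,1)=+1→OX.../XXXOO
ply 4, O at OXX../X.XOO | (0,3)=-1→OXXO./X.XOO*; (0,4)=-1→OXX.O/X.XOO; (1,1)=-1→OXX../XOXOO
ply 5, X at OXXO./X.XOO | (0,4)=+0→OXXOX/X.XOO; (1,1)=+1→OXXO./XXXOO*
ply 6: OXXO./XXXOO is terminal -1 (O); from .X.../X..OO depth 6

value(.X.../X..OO, X) = +1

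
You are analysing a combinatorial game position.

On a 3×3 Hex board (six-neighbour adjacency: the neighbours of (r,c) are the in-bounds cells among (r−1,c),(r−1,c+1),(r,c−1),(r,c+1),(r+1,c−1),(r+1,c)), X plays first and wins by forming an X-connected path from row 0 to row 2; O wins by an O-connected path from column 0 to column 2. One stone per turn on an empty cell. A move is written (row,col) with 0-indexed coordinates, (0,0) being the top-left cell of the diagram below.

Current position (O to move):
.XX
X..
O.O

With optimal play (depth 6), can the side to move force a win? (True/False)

O winning at [.XX/X../O.O]: True

ply 1, O at .XX/X../O.O | (0,0)=-1→OXX/X../O.O; (1,1)=+1→.XX/XO./O.O*; (1,2)=+1→.XX/X.O/O.O; (2,1)=+1→.XX/X../OOO
ply 2, X at .XX/XO./O.O | (0,0)=-1→XXX/XO./O.O*; (1,2)=-1→.XX/XOX/O.O; (2,1)=-1→.XX/XO./OXO
ply 3, O at XXX/XO./O.O | (1,2)=+1→XXX/XOO/O.O*; (2,1)=+1→XXX/XO./OOO
ply 4: XXX/XOO/O.O is terminal -1 (X); from .XX/X../O.O depth 6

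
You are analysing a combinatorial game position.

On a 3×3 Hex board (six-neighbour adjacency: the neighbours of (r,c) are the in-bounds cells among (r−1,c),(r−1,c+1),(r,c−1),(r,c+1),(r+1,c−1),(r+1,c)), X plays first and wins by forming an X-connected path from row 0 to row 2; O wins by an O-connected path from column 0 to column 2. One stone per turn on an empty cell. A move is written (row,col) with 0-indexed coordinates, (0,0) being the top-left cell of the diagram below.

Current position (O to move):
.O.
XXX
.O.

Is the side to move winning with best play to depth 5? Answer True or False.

p1 O@[.O./XXX/.O.]: (0,0)[OO./XXX/.O.]-1* (0,2)[.OO/XXX/.O.]-1 (2,0)[.O./XXX/OO.]-1 (2,2)[.O./XXX/.OO]-1
p2 X@[OO./XXX/.O.]: (0,2)[OOX/XXX/.O.]+1* (2,0)[OO./XXX/XO.]-1 (2,2)[OO./XXX/.OX]-1
p3 O@[OOX/XXX/.O.]: (2,0)[OOX/XXX/OO.]-1* (2,2)[OOX/XXX/.OO]-1
p4 X@[OOX/XXX/OO.]: (2,2)[OOX/XXX/OOX]+1*
p5 O@[OOX/XXX/OOX] terminal -1; root [.O./XXX/.O.] d5

O winning at [.O./XXX/.O.]: False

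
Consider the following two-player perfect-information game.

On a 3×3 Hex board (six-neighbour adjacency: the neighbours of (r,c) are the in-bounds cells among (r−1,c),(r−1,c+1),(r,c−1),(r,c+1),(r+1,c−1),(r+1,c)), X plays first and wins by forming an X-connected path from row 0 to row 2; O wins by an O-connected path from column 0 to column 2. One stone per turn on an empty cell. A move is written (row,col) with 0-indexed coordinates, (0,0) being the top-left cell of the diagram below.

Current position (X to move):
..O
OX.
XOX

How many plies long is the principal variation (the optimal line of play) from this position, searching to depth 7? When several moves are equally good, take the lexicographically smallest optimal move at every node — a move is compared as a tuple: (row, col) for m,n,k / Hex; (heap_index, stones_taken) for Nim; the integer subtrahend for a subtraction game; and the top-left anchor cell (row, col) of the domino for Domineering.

PV length from [..O/OX./XOX]: 1 ply

p1 X@[..O/OX./XOX]: (0,0)[X.O/OX./XOX]-1 (0,1)[.XO/OX./XOX]+1* (1,2)[..O/OXX/XOX]-1
p2 O@[.XO/OX./XOX] terminal -1; root [..O/OX./XOX] d7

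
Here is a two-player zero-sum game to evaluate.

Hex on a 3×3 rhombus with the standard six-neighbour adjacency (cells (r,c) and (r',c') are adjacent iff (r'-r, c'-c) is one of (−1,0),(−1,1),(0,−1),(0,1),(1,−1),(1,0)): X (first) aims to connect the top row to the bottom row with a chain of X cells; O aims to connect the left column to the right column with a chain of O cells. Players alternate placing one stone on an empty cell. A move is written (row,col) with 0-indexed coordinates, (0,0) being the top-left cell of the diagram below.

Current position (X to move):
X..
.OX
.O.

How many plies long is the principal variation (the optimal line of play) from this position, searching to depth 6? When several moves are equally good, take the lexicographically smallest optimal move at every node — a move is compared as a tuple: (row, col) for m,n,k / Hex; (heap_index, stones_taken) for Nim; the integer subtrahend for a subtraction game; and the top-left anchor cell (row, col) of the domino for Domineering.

ply 1, X at X../.OX/.O. | (0,1)=-1→XX./.OX/.O.*; (0,2)=-1→X.X/.OX/.O.; (1,0)=-1→X../XOX/.O.; (2,0)=-1→X../.OX/XO.; (2,2)=-1→X../.OX/.OX
ply 2, O at XX./.OX/.O. | (0,2)=+1→XXO/.OX/.O.*; (1,0)=+1→XX./OOX/.O.; (2,0)=+1→XX./.OX/OO.; (2,2)=+1→XX./.OX/.OO
ply 3, X at XXO/.OX/.O. | (1,0)=-1→XXO/XOX/.O.*; (2,0)=-1→XXO/.OX/XO.; (2,2)=-1→XXO/.OX/.OX
ply 4, O at XXO/XOX/.O. | (2,0)=+1→XXO/XOX/OO.*; (2,2)=-1→XXO/XOX/.OO
ply 5: XXO/XOX/OO. is terminal -1 (X); from X../.OX/.O. depth 6

PV length from [X../.OX/.O.]: 4 plies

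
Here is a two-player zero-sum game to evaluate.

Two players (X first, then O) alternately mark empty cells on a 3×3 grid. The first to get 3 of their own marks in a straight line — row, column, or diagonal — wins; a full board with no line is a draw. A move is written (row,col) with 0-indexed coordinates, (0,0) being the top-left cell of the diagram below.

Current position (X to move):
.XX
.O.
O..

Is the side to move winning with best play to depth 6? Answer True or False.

ply 1, X at .XX/.O./O.. | (0,0)=+1→XXX/.O./O..*; (1,0)=+0→.XX/XO./O..; (1,2)=+1→.XX/.OX/O..; (2,1)=-1→.XX/.O./OX.; (2,2)=+1→.XX/.O./O.X
ply 2: XXX/.O./O.. is terminal -1 (O); from .XX/.O./O.. depth 6

X winning at [.XX/.O./O..]: True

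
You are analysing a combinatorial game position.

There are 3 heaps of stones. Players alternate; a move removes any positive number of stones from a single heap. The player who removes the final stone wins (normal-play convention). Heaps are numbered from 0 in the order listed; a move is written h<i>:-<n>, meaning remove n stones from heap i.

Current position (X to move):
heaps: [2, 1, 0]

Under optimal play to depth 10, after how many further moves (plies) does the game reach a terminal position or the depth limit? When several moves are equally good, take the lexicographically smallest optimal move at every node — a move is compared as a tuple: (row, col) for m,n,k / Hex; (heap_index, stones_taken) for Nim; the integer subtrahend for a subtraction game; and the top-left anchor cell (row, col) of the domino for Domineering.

PV length from [(2,1,0)]: 3 plies

ply 1, X at (2,1,0) | h0:-1=+1→(1,1,0)*; h0:-2=-1→(0,1,0); h1:-1=-1→(2,0,0)
ply 2, O at (1,1,0) | h0:-1=-1→(0,1,0)*; h1:-1=-1→(1,0,0)
ply 3, X at (0,1,0) | h1:-1=+1→(0,0,0)*
ply 4: (0,0,0) is terminal -1 (O); from (2,1,0) depth 10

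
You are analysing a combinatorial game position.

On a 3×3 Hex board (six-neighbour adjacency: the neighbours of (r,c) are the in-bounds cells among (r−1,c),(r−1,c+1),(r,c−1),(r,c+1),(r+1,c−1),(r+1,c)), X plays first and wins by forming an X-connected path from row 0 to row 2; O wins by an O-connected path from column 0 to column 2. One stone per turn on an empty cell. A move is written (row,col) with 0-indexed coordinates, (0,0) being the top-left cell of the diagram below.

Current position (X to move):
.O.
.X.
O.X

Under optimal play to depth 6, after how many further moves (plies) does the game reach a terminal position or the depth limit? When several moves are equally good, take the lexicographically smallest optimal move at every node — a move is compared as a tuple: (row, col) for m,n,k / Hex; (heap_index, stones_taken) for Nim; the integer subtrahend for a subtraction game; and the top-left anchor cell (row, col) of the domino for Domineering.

PV length from [.O./.X./O.X]: 5 plies

[.O./.X./O.X] X move#1: (0,0):+1/XO./.X./O.X*, (0,2):+1/.OX/.X./O.X, (1,0):+1/.O./XX./O.X, (1,2):-1/.O./.XX/O.X, (2,1):-1/.O./.X./OXX
[XO./.X./O.X] O move#2: (0,2):-1/XOO/.X./O.X*, (1,0):-1/XO./OX./O.X, (1,2):-1/XO./.XO/O.X, (2,1):-1/XO./.X./OOX
[XOO/.X./O.X] X move#3: (1,0):+1/XOO/XX./O.X*, (1,2):-1/XOO/.XX/O.X, (2,1):-1/XOO/.X./OXX
[XOO/XX./O.X] O move#4: (1,2):-1/XOO/XXO/O.X*, (2,1):-1/XOO/XX./OOX
[XOO/XXO/O.X] X move#5: (2,1):+1/XOO/XXO/OXX*
[XOO/XXO/OXX] end (terminal -1, O#6); searched .O./.X./O.X to 6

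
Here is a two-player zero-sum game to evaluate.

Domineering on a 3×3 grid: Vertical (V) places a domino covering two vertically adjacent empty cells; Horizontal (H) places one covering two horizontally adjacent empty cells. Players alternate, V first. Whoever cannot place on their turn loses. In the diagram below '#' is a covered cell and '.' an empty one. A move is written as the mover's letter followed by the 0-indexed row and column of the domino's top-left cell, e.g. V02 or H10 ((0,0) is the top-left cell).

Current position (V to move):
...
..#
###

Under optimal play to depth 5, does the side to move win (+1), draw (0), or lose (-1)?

value(.../..#/###, V) = +1

ply 1, V at .../..#/### | V00=-1→#../#.#/###; V01=+1→.#./.##/###*
ply 2: .#./.##/### is terminal -1 (H); from .../..#/### depth 5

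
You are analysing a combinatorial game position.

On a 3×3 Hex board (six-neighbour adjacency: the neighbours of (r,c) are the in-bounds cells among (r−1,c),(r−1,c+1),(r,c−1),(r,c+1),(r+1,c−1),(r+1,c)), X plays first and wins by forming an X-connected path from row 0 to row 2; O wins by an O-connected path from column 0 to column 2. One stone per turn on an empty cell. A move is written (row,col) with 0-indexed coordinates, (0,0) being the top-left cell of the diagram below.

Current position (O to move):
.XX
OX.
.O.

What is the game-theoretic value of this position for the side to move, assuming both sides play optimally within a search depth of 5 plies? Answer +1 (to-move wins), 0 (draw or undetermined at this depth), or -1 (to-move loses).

ply 1, O at .XX/OX./.O. | (0,0)=-1→OXX/OX./.O.; (1,2)=-1→.XX/OXO/.O.; (2,0)=+1→.XX/OX./OO.*; (2,2)=-1→.XX/OX./.OO
ply 2, X at .XX/OX./OO. | (0,0)=-1→XXX/OX./OO.*; (1,2)=-1→.XX/OXX/OO.; (2,2)=-1→.XX/OX./OOX
ply 3, O at XXX/OX./OO. | (1,2)=+1→XXX/OXO/OO.*; (2,2)=+1→XXX/OX./OOO
ply 4: XXX/OXO/OO. is terminal -1 (X); from .XX/OX./.O. depth 5

value(.XX/OX./.O., O) = +1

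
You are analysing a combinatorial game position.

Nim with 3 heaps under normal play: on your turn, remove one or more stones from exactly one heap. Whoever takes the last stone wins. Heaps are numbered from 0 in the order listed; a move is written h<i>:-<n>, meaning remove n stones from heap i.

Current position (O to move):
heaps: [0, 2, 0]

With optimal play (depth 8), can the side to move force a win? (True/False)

O winning at [(0,2,0)]: True

p1 O@[(0,2,0)]: h1:-1[(0,1,0)]-1 h1:-2[(0,0,0)]+1*
p2 X@[(0,0,0)] terminal -1; root [(0,2,0)] d8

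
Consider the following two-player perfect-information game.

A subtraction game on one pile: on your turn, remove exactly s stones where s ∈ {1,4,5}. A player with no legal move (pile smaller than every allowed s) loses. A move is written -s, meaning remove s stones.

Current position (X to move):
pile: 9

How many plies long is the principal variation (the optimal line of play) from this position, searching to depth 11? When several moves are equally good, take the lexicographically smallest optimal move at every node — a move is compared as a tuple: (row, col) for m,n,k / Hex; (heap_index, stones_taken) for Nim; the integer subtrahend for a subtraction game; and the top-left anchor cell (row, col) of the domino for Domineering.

PV length from [9]: 5 plies

[9] X move#1: -1:+1/8*, -4:-1/5, -5:-1/4
[8] O move#2: -1:-1/7*, -4:-1/4, -5:-1/3
[7] X move#3: -1:-1/6, -4:-1/3, -5:+1/2*
[2] O move#4: -1:-1/1*
[1] X move#5: -1:+1/0*
[0] end (terminal -1, O#6); searched 9 to 11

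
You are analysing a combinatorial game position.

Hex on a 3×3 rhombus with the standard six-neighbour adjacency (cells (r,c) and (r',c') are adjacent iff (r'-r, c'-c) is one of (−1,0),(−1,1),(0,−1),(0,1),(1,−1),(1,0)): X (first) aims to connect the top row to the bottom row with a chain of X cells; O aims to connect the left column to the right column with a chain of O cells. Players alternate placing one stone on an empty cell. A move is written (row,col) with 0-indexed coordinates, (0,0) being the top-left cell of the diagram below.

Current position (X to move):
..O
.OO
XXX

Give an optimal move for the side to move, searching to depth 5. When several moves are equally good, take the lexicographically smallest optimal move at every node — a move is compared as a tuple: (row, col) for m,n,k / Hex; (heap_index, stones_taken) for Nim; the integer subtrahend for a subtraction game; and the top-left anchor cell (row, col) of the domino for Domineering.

X's best at [..O/.OO/XXX]: (1,0)

ply 1, X at ..O/.OO/XXX | (0,0)=-1→X.O/.OO/XXX; (0,1)=-1→.XO/.OO/XXX; (1,0)=+1→..O/XOO/XXX*
ply 2, O at ..O/XOO/XXX | (0,0)=-1→O.O/XOO/XXX*; (0,1)=-1→.OO/XOO/XXX
ply 3, X at O.O/XOO/XXX | (0,1)=+1→OXO/XOO/XXX*
ply 4: OXO/XOO/XXX is terminal -1 (O); from ..O/.OO/XXX depth 5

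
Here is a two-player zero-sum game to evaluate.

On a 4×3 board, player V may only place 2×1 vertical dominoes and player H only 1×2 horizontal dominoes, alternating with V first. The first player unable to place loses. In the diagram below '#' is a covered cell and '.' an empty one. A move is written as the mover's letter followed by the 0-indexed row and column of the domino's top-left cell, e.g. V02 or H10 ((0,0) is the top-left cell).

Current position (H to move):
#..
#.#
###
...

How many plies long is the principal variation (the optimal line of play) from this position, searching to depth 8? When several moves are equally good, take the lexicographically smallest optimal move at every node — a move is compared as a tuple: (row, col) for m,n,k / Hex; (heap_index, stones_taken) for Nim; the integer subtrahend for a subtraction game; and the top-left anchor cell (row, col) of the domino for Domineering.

p1 H@[#../#.#/###/...]: H01[###/#.#/###/...]+1* H30[#../#.#/###/##.]-1 H31[#../#.#/###/.##]-1
p2 V@[###/#.#/###/...] terminal -1; root [#../#.#/###/...] d8

PV length from [#../#.#/###/...]: 1 ply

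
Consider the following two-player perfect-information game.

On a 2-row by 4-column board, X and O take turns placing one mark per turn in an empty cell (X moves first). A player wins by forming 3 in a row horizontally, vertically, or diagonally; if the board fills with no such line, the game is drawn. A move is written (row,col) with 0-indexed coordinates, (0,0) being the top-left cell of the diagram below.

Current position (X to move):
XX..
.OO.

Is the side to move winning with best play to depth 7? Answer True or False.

X winning at [XX../.OO.]: True

p1 X@[XX../.OO.]: (0,2)[XXX./.OO.]+1* (0,3)[XX.X/.OO.]-1 (1,0)[XX../XOO.]-1 (1,3)[XX../.OOX]-1
p2 O@[XXX./.OO.] terminal -1; root [XX../.OO.] d7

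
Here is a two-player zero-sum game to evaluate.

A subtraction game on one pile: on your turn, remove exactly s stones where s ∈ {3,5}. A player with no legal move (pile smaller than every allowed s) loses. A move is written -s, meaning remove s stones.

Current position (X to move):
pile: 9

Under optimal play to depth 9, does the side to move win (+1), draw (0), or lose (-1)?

[9] X move#1: -3:-1/6*, -5:-1/4
[6] O move#2: -3:-1/3, -5:+1/1*
[1] end (terminal -1, X#3); searched 9 to 9

value(9, X) = -1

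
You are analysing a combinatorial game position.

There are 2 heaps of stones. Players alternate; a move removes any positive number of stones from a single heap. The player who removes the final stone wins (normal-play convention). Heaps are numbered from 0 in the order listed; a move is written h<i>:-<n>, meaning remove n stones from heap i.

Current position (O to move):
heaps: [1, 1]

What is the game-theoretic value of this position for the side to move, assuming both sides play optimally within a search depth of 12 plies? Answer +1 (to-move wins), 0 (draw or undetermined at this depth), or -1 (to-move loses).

ply 1, O at (1,1) | h0:-1=-1→(0,1)*; h1:-1=-1→(1,0)
ply 2, X at (0,1) | h1:-1=+1→(0,0)*
ply 3: (0,0) is terminal -1 (O); from (1,1) depth 12

value((1,1), O) = -1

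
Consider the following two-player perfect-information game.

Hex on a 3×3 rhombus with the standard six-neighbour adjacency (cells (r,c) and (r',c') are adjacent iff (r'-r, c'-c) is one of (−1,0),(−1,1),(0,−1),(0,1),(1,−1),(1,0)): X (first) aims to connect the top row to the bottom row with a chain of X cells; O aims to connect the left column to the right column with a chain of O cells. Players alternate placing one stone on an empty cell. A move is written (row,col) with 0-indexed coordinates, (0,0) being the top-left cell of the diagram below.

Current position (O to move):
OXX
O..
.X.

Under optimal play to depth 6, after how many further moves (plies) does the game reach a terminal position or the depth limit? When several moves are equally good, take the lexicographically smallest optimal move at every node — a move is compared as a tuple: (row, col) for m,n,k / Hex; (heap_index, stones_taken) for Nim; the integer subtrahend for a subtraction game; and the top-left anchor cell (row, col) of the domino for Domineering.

[OXX/O../.X.] O move#1: (1,1):-1/OXX/OO./.X.*, (1,2):-1/OXX/O.O/.X., (2,0):-1/OXX/O../OX., (2,2):-1/OXX/O../.XO
[OXX/OO./.X.] X move#2: (1,2):+1/OXX/OOX/.X.*, (2,0):-1/OXX/OO./XX., (2,2):-1/OXX/OO./.XX
[OXX/OOX/.X.] end (terminal -1, O#3); searched OXX/O../.X. to 6

PV length from [OXX/O../.X.]: 2 plies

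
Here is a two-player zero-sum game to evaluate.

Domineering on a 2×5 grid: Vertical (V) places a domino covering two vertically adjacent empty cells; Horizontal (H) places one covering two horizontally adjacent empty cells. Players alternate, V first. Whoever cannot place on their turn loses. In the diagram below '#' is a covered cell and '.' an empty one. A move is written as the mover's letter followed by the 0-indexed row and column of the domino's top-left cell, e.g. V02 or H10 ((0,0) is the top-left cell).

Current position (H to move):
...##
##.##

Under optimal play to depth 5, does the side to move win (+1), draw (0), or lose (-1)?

value(...##/##.##, H) = +1

ply 1, H at ...##/##.## | H00=-1→##.##/##.##; H01=+1→.####/##.##*
ply 2: .####/##.## is terminal -1 (V); from ...##/##.## depth 5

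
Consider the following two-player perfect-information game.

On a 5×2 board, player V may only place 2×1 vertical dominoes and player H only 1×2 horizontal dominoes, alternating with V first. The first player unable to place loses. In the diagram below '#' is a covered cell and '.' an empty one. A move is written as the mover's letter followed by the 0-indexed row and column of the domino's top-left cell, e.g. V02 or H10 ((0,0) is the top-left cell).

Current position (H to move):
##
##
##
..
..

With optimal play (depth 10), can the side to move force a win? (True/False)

H winning at [##/##/##/../..]: True

ply 1, H at ##/##/##/../.. | H30=+1→##/##/##/##/..*; H40=+1→##/##/##/../##
ply 2: ##/##/##/##/.. is terminal -1 (V); from ##/##/##/../.. depth 10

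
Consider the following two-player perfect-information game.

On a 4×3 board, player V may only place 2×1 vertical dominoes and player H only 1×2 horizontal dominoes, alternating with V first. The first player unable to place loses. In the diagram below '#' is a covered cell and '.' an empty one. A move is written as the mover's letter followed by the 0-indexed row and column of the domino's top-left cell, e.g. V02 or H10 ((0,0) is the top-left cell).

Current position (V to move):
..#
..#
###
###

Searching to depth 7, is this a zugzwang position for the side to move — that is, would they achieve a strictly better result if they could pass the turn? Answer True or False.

ply 1, V at ..#/..#/###/### | V00=+1→#.#/#.#/###/###*; V01=+1→.##/.##/###/###
ply 2: #.#/#.#/###/### is terminal -1 (H); from ..#/..#/###/### depth 7
if V skipped the turn, H would face:
~ ply 1, H at ..#/..#/###/### | H00=+1→###/..#/###/###*; H10=+1→..#/###/###/###
~ ply 2: ###/..#/###/### is terminal -1 (V); from ..#/..#/###/### depth 7
compare (V): move=+1 vs pass=-1

zugzwang(..#/..#/###/###, V) = False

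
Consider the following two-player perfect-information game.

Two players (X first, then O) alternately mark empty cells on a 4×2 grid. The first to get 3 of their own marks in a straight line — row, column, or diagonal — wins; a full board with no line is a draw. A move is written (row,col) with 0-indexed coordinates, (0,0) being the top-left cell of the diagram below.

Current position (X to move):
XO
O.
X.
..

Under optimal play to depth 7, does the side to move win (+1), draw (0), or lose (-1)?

value(XO/O./X./.., X) = 0

ply 1, X at XO/O./X./.. | (1,1)=+0→XO/OX/X./..*; (2,1)=+0→XO/O./XX/..; (3,0)=+0→XO/O./X./X.; (3,1)=+0→XO/O./X./.X
ply 2, O at XO/OX/X./.. | (2,1)=+0→XO/OX/XO/..*; (3,0)=+0→XO/OX/X./O.; (3,1)=+0→XO/OX/X./.O
ply 3, X at XO/OX/XO/.. | (3,0)=+0→XO/OX/XO/X.*; (3,1)=+0→XO/OX/XO/.X
ply 4, O at XO/OX/XO/X. | (3,1)=+0→XO/OX/XO/XO*
ply 5: XO/OX/XO/XO is terminal +0 (X); from XO/O./X./.. depth 7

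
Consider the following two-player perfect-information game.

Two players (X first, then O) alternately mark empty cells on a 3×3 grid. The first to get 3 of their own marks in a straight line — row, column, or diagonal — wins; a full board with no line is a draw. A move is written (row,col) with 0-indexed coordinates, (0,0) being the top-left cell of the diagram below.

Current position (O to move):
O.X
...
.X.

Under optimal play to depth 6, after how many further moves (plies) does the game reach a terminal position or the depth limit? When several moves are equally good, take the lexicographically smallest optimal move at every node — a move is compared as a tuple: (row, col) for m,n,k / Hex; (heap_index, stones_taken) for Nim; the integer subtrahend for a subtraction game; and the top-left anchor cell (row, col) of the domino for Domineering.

PV length from [O.X/.../.X.]: 6 plies

[O.X/.../.X.] O move#1: (0,1):-1/OOX/.../.X., (1,0):-1/O.X/O../.X., (1,1):-1/O.X/.O./.X., (1,2):-1/O.X/..O/.X., (2,0):+0/O.X/.../OX.*, (2,2):-1/O.X/.../.XO
[O.X/.../OX.] X move#2: (0,1):-1/OXX/.../OX., (1,0):+0/O.X/X../OX.*, (1,1):-1/O.X/.X./OX., (1,2):-1/O.X/..X/OX., (2,2):-1/O.X/.../OXX
[O.X/X../OX.] O move#3: (0,1):-1/OOX/X../OX., (1,1):+0/O.X/XO./OX.*, (1,2):+0/O.X/X.O/OX., (2,2):-1/O.X/X../OXO
[O.X/XO./OX.] X move#4: (0,1):-1/OXX/XO./OX., (1,2):-1/O.X/XOX/OX., (2,2):+0/O.X/XO./OXX*
[O.X/XO./OXX] O move#5: (0,1):-1/OOX/XO./OXX, (1,2):+0/O.X/XOO/OXX*
[O.X/XOO/OXX] X move#6: (0,1):+0/OXX/XOO/OXX*
[OXX/XOO/OXX] end (terminal +0, O#7); searched O.X/.../.X. to 6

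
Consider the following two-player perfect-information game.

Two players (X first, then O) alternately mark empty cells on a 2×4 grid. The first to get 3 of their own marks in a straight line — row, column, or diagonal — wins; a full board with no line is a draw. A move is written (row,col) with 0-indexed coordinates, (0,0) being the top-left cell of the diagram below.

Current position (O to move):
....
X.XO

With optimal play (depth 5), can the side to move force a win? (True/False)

O winning at [..../X.XO]: False

[..../X.XO] O move#1: (0,0):-1/O.../X.XO, (0,1):-1/.O../X.XO, (0,2):-1/..O./X.XO, (0,3):-1/...O/X.XO, (1,1):+0/..../XOXO*
[..../XOXO] X move#2: (0,0):+0/X.../XOXO*, (0,1):+0/.X../XOXO, (0,2):+0/..X./XOXO, (0,3):+0/...X/XOXO
[X.../XOXO] O move#3: (0,1):+0/XO../XOXO*, (0,2):+0/X.O./XOXO, (0,3):+0/X..O/XOXO
[XO../XOXO] X move#4: (0,2):+0/XOX./XOXO*, (0,3):+0/XO.X/XOXO
[XOX./XOXO] O move#5: (0,3):+0/XOXO/XOXO*
[XOXO/XOXO] end (terminal +0, X#6); searched ..../X.XO to 5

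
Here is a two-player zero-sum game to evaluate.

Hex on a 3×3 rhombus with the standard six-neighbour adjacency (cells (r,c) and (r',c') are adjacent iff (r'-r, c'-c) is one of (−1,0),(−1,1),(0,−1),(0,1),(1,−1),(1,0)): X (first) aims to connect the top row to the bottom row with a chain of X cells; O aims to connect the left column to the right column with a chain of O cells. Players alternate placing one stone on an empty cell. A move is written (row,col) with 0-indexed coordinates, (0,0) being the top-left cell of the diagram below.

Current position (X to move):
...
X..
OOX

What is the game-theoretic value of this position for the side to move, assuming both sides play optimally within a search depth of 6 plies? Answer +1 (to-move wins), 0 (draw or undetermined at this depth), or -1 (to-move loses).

ply 1, X at .../X../OOX | (0,0)=-1→X../X../OOX; (0,1)=-1→.X./X../OOX; (0,2)=-1→..X/X../OOX; (1,1)=-1→.../XX./OOX; (1,2)=+1→.../X.X/OOX*
ply 2, O at .../X.X/OOX | (0,0)=-1→O../X.X/OOX*; (0,1)=-1→.O./X.X/OOX; (0,2)=-1→..O/X.X/OOX; (1,1)=-1→.../XOX/OOX
ply 3, X at O../X.X/OOX | (0,1)=+1→OX./X.X/OOX*; (0,2)=+1→O.X/X.X/OOX; (1,1)=+1→O../XXX/OOX
ply 4, O at OX./X.X/OOX | (0,2)=-1→OXO/X.X/OOX*; (1,1)=-1→OX./XOX/OOX
ply 5, X at OXO/X.X/OOX | (1,1)=+1→OXO/XXX/OOX*
ply 6: OXO/XXX/OOX is terminal -1 (O); from .../X../OOX depth 6

value(.../X../OOX, X) = +1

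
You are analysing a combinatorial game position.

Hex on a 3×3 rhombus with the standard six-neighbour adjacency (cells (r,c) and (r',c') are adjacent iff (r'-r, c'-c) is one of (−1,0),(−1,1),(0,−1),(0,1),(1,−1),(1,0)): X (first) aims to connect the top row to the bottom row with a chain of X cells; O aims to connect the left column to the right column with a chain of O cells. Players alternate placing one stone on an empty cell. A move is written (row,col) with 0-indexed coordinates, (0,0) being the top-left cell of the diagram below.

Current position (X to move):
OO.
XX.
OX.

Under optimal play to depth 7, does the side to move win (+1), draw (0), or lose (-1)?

[OO./XX./OX.] X move#1: (0,2):+1/OOX/XX./OX.*, (1,2):-1/OO./XXX/OX., (2,2):-1/OO./XX./OXX
[OOX/XX./OX.] end (terminal -1, O#2); searched OO./XX./OX. to 7

value(OO./XX./OX., X) = +1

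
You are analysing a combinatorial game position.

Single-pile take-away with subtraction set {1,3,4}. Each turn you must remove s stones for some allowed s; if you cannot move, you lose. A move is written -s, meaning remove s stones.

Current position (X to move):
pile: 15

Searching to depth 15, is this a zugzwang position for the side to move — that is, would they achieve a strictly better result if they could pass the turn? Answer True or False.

zugzwang(15, X) = False

[15] X move#1: -1:+1/14*, -3:-1/12, -4:-1/11
[14] O move#2: -1:-1/13*, -3:-1/11, -4:-1/10
[13] X move#3: -1:-1/12, -3:-1/10, -4:+1/9*
[9] O move#4: -1:-1/8*, -3:-1/6, -4:-1/5
[8] X move#5: -1:+1/7*, -3:-1/5, -4:-1/4
[7] O move#6: -1:-1/6*, -3:-1/4, -4:-1/3
[6] X move#7: -1:-1/5, -3:-1/3, -4:+1/2*
[2] O move#8: -1:-1/1*
[1] X move#9: -1:+1/0*
[0] end (terminal -1, O#10); searched 15 to 15
if X skipped the turn, O would face:
~ [15] O move#1: -1:+1/14*, -3:-1/12, -4:-1/11
~ [14] X move#2: -1:-1/13*, -3:-1/11, -4:-1/10
~ [13] O move#3: -1:-1/12, -3:-1/10, -4:+1/9*
~ [9] X move#4: -1:-1/8*, -3:-1/6, -4:-1/5
~ [8] O move#5: -1:+1/7*, -3:-1/5, -4:-1/4
~ [7] X move#6: -1:-1/6*, -3:-1/4, -4:-1/3
~ [6] O move#7: -1:-1/5, -3:-1/3, -4:+1/2*
~ [2] X move#8: -1:-1/1*
~ [1] O move#9: -1:+1/0*
~ [0] end (terminal -1, X#10); searched 15 to 15
compare (X): move=+1 vs pass=-1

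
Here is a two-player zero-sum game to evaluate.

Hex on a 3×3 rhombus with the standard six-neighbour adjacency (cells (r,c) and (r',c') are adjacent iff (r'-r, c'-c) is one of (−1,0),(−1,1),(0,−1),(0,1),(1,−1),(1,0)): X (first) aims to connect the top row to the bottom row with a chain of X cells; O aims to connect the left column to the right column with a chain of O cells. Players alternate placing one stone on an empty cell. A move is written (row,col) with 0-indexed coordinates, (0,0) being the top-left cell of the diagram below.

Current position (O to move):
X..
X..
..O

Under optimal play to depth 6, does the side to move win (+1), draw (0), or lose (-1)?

[X../X../..O] O move#1: (0,1):-1/XO./X../..O, (0,2):-1/X.O/X../..O, (1,1):-1/X../XO./..O, (1,2):-1/X../X.O/..O, (2,0):+1/X../X../O.O*, (2,1):-1/X../X../.OO
[X../X../O.O] X move#2: (0,1):-1/XX./X../O.O*, (0,2):-1/X.X/X../O.O, (1,1):-1/X../XX./O.O, (1,2):-1/X../X.X/O.O, (2,1):-1/X../X../OXO
[XX./X../O.O] O move#3: (0,2):+1/XXO/X../O.O*, (1,1):+1/XX./XO./O.O, (1,2):+1/XX./X.O/O.O, (2,1):+1/XX./X../OOO
[XXO/X../O.O] X move#4: (1,1):-1/XXO/XX./O.O*, (1,2):-1/XXO/X.X/O.O, (2,1):-1/XXO/X../OXO
[XXO/XX./O.O] O move#5: (1,2):-1/XXO/XXO/O.O, (2,1):+1/XXO/XX./OOO*
[XXO/XX./OOO] end (terminal -1, X#6); searched X../X../..O to 6

value(X../X../..O, O) = +1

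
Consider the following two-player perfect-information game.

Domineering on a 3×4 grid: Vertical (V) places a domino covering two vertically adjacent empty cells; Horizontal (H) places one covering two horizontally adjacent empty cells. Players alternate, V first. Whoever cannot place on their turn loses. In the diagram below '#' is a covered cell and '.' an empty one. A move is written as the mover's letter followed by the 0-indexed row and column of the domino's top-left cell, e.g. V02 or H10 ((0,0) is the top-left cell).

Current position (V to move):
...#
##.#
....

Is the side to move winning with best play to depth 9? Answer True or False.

p1 V@[...#/##.#/....]: V02[..##/####/....]-1* V12[...#/####/..#.]-1
p2 H@[..##/####/....]: H00[####/####/....]+1* H20[..##/####/##..]+1 H21[..##/####/.##.]+1 H22[..##/####/..##]+1
p3 V@[####/####/....] terminal -1; root [...#/##.#/....] d9

V winning at [...#/##.#/....]: False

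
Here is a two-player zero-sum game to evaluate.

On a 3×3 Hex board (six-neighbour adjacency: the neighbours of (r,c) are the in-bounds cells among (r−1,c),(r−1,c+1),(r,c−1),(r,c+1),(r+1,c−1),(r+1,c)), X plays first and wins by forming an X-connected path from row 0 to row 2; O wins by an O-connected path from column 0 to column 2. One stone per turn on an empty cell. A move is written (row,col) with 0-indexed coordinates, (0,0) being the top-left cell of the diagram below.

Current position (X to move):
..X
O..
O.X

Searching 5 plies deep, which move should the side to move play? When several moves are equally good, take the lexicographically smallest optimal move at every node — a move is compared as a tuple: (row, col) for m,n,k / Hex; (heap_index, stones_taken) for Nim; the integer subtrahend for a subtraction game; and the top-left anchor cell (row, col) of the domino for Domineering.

ply 1, X at ..X/O../O.X | (0,0)=-1→X.X/O../O.X; (0,1)=-1→.XX/O../O.X; (1,1)=+1→..X/OX./O.X*; (1,2)=+1→..X/O.X/O.X; (2,1)=+1→..X/O../OXX
ply 2, O at ..X/OX./O.X | (0,0)=-1→O.X/OX./O.X*; (0,1)=-1→.OX/OX./O.X; (1,2)=-1→..X/OXO/O.X; (2,1)=-1→..X/OX./OOX
ply 3, X at O.X/OX./O.X | (0,1)=+1→OXX/OX./O.X*; (1,2)=+1→O.X/OXX/O.X; (2,1)=+1→O.X/OX./OXX
ply 4, O at OXX/OX./O.X | (1,2)=-1→OXX/OXO/O.X*; (2,1)=-1→OXX/OX./OOX
ply 5, X at OXX/OXO/O.X | (2,1)=+1→OXX/OXO/OXX*
ply 6: OXX/OXO/OXX is terminal -1 (O); from ..X/O../O.X depth 5

X's best at [..X/O../O.X]: (1,1)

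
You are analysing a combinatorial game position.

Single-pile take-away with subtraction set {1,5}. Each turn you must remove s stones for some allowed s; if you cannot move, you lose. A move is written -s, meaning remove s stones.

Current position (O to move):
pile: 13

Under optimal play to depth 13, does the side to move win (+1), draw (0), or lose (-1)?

value(13, O) = +1

ply 1, O at 13 | -1=+1→12*; -5=+1→8
ply 2, X at 12 | -1=-1→11*; -5=-1→7
ply 3, O at 11 | -1=+1→10*; -5=+1→6
ply 4, X at 10 | -1=-1→9*; -5=-1→5
ply 5, O at 9 | -1=+1→8*; -5=+1→4
ply 6, X at 8 | -1=-1→7*; -5=-1→3
ply 7, O at 7 | -1=+1→6*; -5=+1→2
ply 8, X at 6 | -1=-1→5*; -5=-1→1
ply 9, O at 5 | -1=+1→4*; -5=+1→0
ply 10, X at 4 | -1=-1→3*
ply 11, O at 3 | -1=+1→2*
ply 12, X at 2 | -1=-1→1*
ply 13, O at 1 | -1=+1→0*
ply 14: 0 is terminal -1 (X); from 13 depth 13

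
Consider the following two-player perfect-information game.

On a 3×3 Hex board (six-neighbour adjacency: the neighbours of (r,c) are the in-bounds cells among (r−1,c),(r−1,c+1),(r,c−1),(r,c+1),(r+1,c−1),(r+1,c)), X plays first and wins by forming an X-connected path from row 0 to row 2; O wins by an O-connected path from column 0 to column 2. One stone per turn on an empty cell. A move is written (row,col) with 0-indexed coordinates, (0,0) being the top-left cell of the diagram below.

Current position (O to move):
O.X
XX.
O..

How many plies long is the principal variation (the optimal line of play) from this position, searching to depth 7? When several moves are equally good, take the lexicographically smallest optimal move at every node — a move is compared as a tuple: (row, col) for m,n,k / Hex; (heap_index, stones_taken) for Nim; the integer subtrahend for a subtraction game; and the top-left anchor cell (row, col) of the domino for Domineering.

p1 O@[O.X/XX./O..]: (0,1)[OOX/XX./O..]-1 (1,2)[O.X/XXO/O..]-1 (2,1)[O.X/XX./OO.]+1* (2,2)[O.X/XX./O.O]-1
p2 X@[O.X/XX./OO.]: (0,1)[OXX/XX./OO.]-1* (1,2)[O.X/XXX/OO.]-1 (2,2)[O.X/XX./OOX]-1
p3 O@[OXX/XX./OO.]: (1,2)[OXX/XXO/OO.]+1* (2,2)[OXX/XX./OOO]+1
p4 X@[OXX/XXO/OO.] terminal -1; root [O.X/XX./O..] d7

PV length from [O.X/XX./O..]: 3 plies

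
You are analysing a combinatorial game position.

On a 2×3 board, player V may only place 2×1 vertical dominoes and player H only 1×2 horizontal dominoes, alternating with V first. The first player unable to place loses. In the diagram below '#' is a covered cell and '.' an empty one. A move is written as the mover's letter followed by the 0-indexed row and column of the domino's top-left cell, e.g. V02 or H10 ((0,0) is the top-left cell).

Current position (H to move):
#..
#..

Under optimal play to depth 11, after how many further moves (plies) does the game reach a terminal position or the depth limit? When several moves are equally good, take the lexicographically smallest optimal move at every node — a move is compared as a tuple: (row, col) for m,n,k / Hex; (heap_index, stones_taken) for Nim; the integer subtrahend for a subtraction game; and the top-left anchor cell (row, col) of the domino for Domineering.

p1 H@[#../#..]: H01[###/#..]+1* H11[#../###]+1
p2 V@[###/#..] terminal -1; root [#../#..] d11

PV length from [#../#..]: 1 ply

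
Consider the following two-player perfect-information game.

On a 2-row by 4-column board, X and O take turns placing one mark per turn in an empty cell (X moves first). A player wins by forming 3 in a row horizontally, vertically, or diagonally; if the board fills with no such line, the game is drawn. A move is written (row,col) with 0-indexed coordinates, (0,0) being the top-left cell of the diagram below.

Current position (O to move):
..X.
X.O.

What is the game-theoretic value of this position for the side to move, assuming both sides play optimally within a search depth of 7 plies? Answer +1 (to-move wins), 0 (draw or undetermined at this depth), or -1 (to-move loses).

value(..X./X.O., O) = 0

[..X./X.O.] O move#1: (0,0):+0/O.X./X.O.*, (0,1):+0/.OX./X.O., (0,3):+0/..XO/X.O., (1,1):+0/..X./XOO., (1,3):+0/..X./X.OO
[O.X./X.O.] X move#2: (0,1):+0/OXX./X.O.*, (0,3):+0/O.XX/X.O., (1,1):+0/O.X./XXO., (1,3):+0/O.X./X.OX
[OXX./X.O.] O move#3: (0,3):+0/OXXO/X.O.*, (1,1):-1/OXX./XOO., (1,3):-1/OXX./X.OO
[OXXO/X.O.] X move#4: (1,1):+0/OXXO/XXO.*, (1,3):+0/OXXO/X.OX
[OXXO/XXO.] O move#5: (1,3):+0/OXXO/XXOO*
[OXXO/XXOO] end (terminal +0, X#6); searched ..X./X.O. to 7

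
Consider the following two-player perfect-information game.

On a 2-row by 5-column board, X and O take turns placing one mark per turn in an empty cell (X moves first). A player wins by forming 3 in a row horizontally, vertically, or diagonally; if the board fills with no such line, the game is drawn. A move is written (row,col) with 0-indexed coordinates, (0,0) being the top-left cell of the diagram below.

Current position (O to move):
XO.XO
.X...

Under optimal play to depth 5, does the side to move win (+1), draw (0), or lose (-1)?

p1 O@[XO.XO/.X...]: (0,2)[XOOXO/.X...]-1 (1,0)[XO.XO/OX...]+0* (1,2)[XO.XO/.XO..]+0 (1,3)[XO.XO/.X.O.]+0 (1,4)[XO.XO/.X..O]-1
p2 X@[XO.XO/OX...]: (0,2)[XOXXO/OX...]+0* (1,2)[XO.XO/OXX..]+0 (1,3)[XO.XO/OX.X.]+0 (1,4)[XO.XO/OX..X]+0
p3 O@[XOXXO/OX...]: (1,2)[XOXXO/OXO..]+0* (1,3)[XOXXO/OX.O.]+0 (1,4)[XOXXO/OX..O]+0
p4 X@[XOXXO/OXO..]: (1,3)[XOXXO/OXOX.]+0* (1,4)[XOXXO/OXO.X]+0
p5 O@[XOXXO/OXOX.]: (1,4)[XOXXO/OXOXO]+0*
p6 X@[XOXXO/OXOXO] terminal +0; root [XO.XO/.X...] d5

value(XO.XO/.X..., O) = 0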